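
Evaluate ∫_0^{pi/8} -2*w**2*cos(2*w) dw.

sqrt(2)*(-8*pi - pi**2 + 32)/128

Integrate by parts twice (u = w^2, dv = -2*cos(2*w) dw).
An antiderivative is F(w) = -w**2*sin(2*w) - w*cos(2*w) + sin(2*w)/2.
Then F(pi/8) - F(0) = (sqrt(2)*(-8*pi - pi**2 + 32)/128) - (0) = sqrt(2)*(-8*pi - pi**2 + 32)/128.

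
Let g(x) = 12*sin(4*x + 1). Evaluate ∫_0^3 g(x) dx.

-3*cos(13) + 3*cos(1)

Let u = 4*x + 1, so du = 4 dx. When x = 0, u = 1; when x = 3, u = 13.
The integral becomes 3·∫ sin(u) du from 1 to 13, with antiderivative -3*cos(u).
Back in x: F(x) = -3*cos(4*x + 1).
Then F(3) - F(0) = (-3*cos(13)) - (-3*cos(1)) = -3*cos(13) + 3*cos(1).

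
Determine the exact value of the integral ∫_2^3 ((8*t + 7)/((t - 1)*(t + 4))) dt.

-5*log(3) - 2*log(2) + 5*log(7)

Factor the denominator: t**2 + 3*t - 4 = (t + 4)(t - 1).
Partial fractions: (8*t + 7)/((t - 1)*(t + 4)) = 5/(t + 4) + 3/(t - 1).
An antiderivative is F(t) = 3*log(t - 1) + 5*log(t + 4).
Then F(3) - F(2) = (3*log(2) + 5*log(7)) - (5*log(2) + 5*log(3)) = -5*log(3) - 2*log(2) + 5*log(7).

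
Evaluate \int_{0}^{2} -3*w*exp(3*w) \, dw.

-5*exp(6)/3 - 1/3

Integrate by parts once (u = w, dv = -3*exp(3*w) dw).
An antiderivative is F(w) = (-3*w + 1)*exp(3*w)/3.
Then F(2) - F(0) = (-5*exp(6)/3) - (1/3) = -5*exp(6)/3 - 1/3.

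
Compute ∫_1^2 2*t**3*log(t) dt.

Integrate by parts once (u = ln t, dv = 2*t**3 dt).
An antiderivative is F(t) = t**4*(4*log(t) - 1)/8.
Then F(2) - F(1) = (-2 + 8*log(2)) - (-1/8) = -15/8 + 8*log(2).

-15/8 + 8*log(2)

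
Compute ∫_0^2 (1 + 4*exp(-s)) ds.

An antiderivative is F(s) = s - 4*exp(-s).
Then F(2) - F(0) = (2 - 4*exp(-2)) - (-4) = 6 - 4*exp(-2).

6 - 4*exp(-2)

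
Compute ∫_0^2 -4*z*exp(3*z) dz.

Integrate by parts once (u = z, dv = -4*exp(3*z) dz).
An antiderivative is F(z) = (-12*z + 4)*exp(3*z)/9.
Then F(2) - F(0) = (-20*exp(6)/9) - (4/9) = -20*exp(6)/9 - 4/9.

-20*exp(6)/9 - 4/9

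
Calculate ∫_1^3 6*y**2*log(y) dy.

-52/3 + 54*log(3)

Integrate by parts once (u = ln y, dv = 6*y**2 dy).
An antiderivative is F(y) = 2*y**3*(3*log(y) - 1)/3.
Then F(3) - F(1) = (-18 + 54*log(3)) - (-2/3) = -52/3 + 54*log(3).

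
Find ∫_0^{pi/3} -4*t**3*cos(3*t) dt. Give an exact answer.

Integrate by parts 3 times (u = t^3, dv = -4*cos(3*t) dt).
An antiderivative is F(t) = -4*t**3*sin(3*t)/3 - 4*t**2*cos(3*t)/3 + 8*t*sin(3*t)/9 + 8*cos(3*t)/27.
Then F(pi/3) - F(0) = (-8/27 + 4*pi**2/27) - (8/27) = -16/27 + 4*pi**2/27.

-16/27 + 4*pi**2/27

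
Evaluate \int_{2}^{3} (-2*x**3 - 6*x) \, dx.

By the power rule, an antiderivative is F(x) = -x**4/2 - 3*x**2.
Then F(3) - F(2) = (-135/2) - (-20) = -95/2.

-95/2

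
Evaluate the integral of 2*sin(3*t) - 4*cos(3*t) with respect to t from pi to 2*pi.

-4/3

An antiderivative is F(t) = -4*sin(3*t)/3 - 2*cos(3*t)/3.
Then F(2*pi) - F(pi) = (-2/3) - (2/3) = -4/3.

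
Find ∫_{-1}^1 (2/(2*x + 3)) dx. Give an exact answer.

log(5)

An antiderivative is F(x) = log(2*x + 3).
Then F(1) - F(-1) = (log(5)) - (0) = log(5).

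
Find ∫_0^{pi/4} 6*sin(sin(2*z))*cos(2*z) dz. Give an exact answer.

3 - 3*cos(1)

Let u = sin(2*z), so du = 2*cos(2*z) dz. When z = 0, u = 0; when z = pi/4, u = 1.
The integral becomes 3·∫ sin(u) du from 0 to 1, with antiderivative -3*cos(u).
Back in z: F(z) = -3*cos(sin(2*z)).
Then F(pi/4) - F(0) = (-3*cos(1)) - (-3) = 3 - 3*cos(1).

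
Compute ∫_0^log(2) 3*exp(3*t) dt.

Let u = exp(t), so du = exp(t) dt. When t = 0, u = 1; when t = log(2), u = 2.
The integral becomes 3·∫ u**2 du from 1 to 2, with antiderivative u**3.
Back in t: F(t) = exp(3*t).
Then F(log(2)) - F(0) = (8) - (1) = 7.

7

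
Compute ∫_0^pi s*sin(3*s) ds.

Integrate by parts once (u = s, dv = sin(3*s) ds).
An antiderivative is F(s) = -s*cos(3*s)/3 + sin(3*s)/9.
Then F(pi) - F(0) = (pi/3) - (0) = pi/3.

pi/3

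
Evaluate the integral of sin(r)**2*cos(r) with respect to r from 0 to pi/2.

Let u = sin(r), so du = cos(r) dr. When r = 0, u = 0; when r = pi/2, u = 1.
The integral becomes ∫ u**2 du from 0 to 1, with antiderivative u**3/3.
Back in r: F(r) = sin(r)**3/3.
Then F(pi/2) - F(0) = (1/3) - (0) = 1/3.

1/3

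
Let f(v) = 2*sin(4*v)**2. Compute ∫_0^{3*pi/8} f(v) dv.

3*pi/8

Use the identity sin^2(4*v) = (1 - cos(8*v))/2.
An antiderivative is F(v) = v - sin(8*v)/8.
Then F(3*pi/8) - F(0) = (3*pi/8) - (0) = 3*pi/8.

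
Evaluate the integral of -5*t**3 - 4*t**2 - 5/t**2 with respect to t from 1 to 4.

-813/2

By the power rule, an antiderivative is F(t) = -5*t**4/4 - 4*t**3/3 + 5/t.
Then F(4) - F(1) = (-4849/12) - (29/12) = -813/2.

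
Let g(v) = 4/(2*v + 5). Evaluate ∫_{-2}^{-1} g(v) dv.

log(9)

An antiderivative is F(v) = 2*log(2*v + 5).
Then F(-1) - F(-2) = (log(9)) - (0) = log(9).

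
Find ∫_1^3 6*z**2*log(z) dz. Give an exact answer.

-52/3 + 54*log(3)

Integrate by parts once (u = ln z, dv = 6*z**2 dz).
An antiderivative is F(z) = 2*z**3*(3*log(z) - 1)/3.
Then F(3) - F(1) = (-18 + 54*log(3)) - (-2/3) = -52/3 + 54*log(3).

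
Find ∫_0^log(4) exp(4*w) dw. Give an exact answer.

Let u = exp(w), so du = exp(w) dw. When w = 0, u = 1; when w = log(4), u = 4.
The integral becomes ∫ u**3 du from 1 to 4, with antiderivative u**4/4.
Back in w: F(w) = exp(4*w)/4.
Then F(log(4)) - F(0) = (64) - (1/4) = 255/4.

255/4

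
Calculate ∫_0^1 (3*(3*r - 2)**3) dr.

Let u = 3*r - 2, so du = 3 dr. When r = 0, u = -2; when r = 1, u = 1.
The integral becomes ∫ u**3 du from -2 to 1, with antiderivative u**4/4.
Back in r: F(r) = (3*r - 2)**4/4.
Then F(1) - F(0) = (1/4) - (4) = -15/4.

-15/4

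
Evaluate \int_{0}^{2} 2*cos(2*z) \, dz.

Let u = 2*z, so du = 2 dz. When z = 0, u = 0; when z = 2, u = 4.
The integral becomes ∫ cos(u) du from 0 to 4, with antiderivative sin(u).
Back in z: F(z) = sin(2*z).
Then F(2) - F(0) = (sin(4)) - (0) = sin(4).

sin(4)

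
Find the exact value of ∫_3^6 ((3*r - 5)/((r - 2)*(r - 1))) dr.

log(25)

Factor the denominator: r**2 - 3*r + 2 = (r - 1)(r - 2).
Partial fractions: (3*r - 5)/((r - 2)*(r - 1)) = 2/(r - 1) + 1/(r - 2).
An antiderivative is F(r) = log(r - 2) + 2*log(r - 1).
Then F(6) - F(3) = (log(100)) - (log(4)) = log(25).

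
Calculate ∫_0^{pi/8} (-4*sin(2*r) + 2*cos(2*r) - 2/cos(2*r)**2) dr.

-3 + 3*sqrt(2)/2

An antiderivative is F(r) = sin(2*r) + 2*cos(2*r) - tan(2*r).
Then F(pi/8) - F(0) = (-1 + 3*sqrt(2)/2) - (2) = -3 + 3*sqrt(2)/2.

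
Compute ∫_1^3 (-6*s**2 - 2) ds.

By the power rule, an antiderivative is F(s) = -2*s**3 - 2*s.
Then F(3) - F(1) = (-60) - (-4) = -56.

-56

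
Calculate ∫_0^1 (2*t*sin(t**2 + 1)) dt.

Let u = t**2 + 1, so du = 2*t dt. When t = 0, u = 1; when t = 1, u = 2.
The integral becomes ∫ sin(u) du from 1 to 2, with antiderivative -cos(u).
Back in t: F(t) = -cos(t**2 + 1).
Then F(1) - F(0) = (-cos(2)) - (-cos(1)) = -cos(2) + cos(1).

-cos(2) + cos(1)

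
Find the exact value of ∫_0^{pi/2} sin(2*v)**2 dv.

Use the identity sin^2(2*v) = (1 - cos(4*v))/2.
An antiderivative is F(v) = v/2 - sin(4*v)/8.
Then F(pi/2) - F(0) = (pi/4) - (0) = pi/4.

pi/4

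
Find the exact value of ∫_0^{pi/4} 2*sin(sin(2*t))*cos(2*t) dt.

1 - cos(1)

Let u = sin(2*t), so du = 2*cos(2*t) dt. When t = 0, u = 0; when t = pi/4, u = 1.
The integral becomes ∫ sin(u) du from 0 to 1, with antiderivative -cos(u).
Back in t: F(t) = -cos(sin(2*t)).
Then F(pi/4) - F(0) = (-cos(1)) - (-1) = 1 - cos(1).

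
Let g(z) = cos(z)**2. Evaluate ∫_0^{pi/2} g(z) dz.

Use the identity cos^2(z) = (1 + cos(2*z))/2.
An antiderivative is F(z) = z/2 + sin(2*z)/4.
Then F(pi/2) - F(0) = (pi/4) - (0) = pi/4.

pi/4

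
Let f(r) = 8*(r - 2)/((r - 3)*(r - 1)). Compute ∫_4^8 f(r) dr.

Factor the denominator: r**2 - 4*r + 3 = (r - 1)(r - 3).
Partial fractions: 8*(r - 2)/((r - 3)*(r - 1)) = 4/(r - 1) + 4/(r - 3).
An antiderivative is F(r) = 4*log(r - 3) + 4*log(r - 1).
Then F(8) - F(4) = (4*log(5) + 4*log(7)) - (log(81)) = -4*log(3) + 4*log(5) + 4*log(7).

-4*log(3) + 4*log(5) + 4*log(7)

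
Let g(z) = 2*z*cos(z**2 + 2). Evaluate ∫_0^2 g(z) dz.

Let u = z**2 + 2, so du = 2*z dz. When z = 0, u = 2; when z = 2, u = 6.
The integral becomes ∫ cos(u) du from 2 to 6, with antiderivative sin(u).
Back in z: F(z) = sin(z**2 + 2).
Then F(2) - F(0) = (sin(6)) - (sin(2)) = -sin(2) + sin(6).

-sin(2) + sin(6)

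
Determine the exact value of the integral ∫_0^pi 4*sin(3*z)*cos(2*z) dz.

Use the identity sin(3*z)cos(2*z) = [sin(5*z) + sin(z)]/2.
An antiderivative is F(z) = -2*cos(z) - 2*cos(5*z)/5.
Then F(pi) - F(0) = (12/5) - (-12/5) = 24/5.

24/5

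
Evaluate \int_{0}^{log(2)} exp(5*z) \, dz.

31/5

Let u = exp(z), so du = exp(z) dz. When z = 0, u = 1; when z = log(2), u = 2.
The integral becomes ∫ u**4 du from 1 to 2, with antiderivative u**5/5.
Back in z: F(z) = exp(5*z)/5.
Then F(log(2)) - F(0) = (32/5) - (1/5) = 31/5.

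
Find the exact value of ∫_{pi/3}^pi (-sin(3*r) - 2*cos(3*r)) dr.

An antiderivative is F(r) = -2*sin(3*r)/3 + cos(3*r)/3.
Then F(pi) - F(pi/3) = (-1/3) - (-1/3) = 0.

0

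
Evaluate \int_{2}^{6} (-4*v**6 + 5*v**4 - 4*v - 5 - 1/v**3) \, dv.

-9590515/63

By the power rule, an antiderivative is F(v) = -4*v**7/7 + v**5 - 2*v**2 - 5*v + 1/(2*v**2).
Then F(6) - F(2) = (-76753865/504) - (-3305/56) = -9590515/63.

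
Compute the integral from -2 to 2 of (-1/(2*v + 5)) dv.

-log(3)

An antiderivative is F(v) = -log(2*v + 5)/2.
Then F(2) - F(-2) = (-log(3)) - (0) = -log(3).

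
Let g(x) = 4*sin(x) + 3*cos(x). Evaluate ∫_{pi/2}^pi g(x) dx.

An antiderivative is F(x) = 3*sin(x) - 4*cos(x).
Then F(pi) - F(pi/2) = (4) - (3) = 1.

1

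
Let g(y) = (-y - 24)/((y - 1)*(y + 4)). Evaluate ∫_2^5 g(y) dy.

-14*log(2) + 4*log(3)

Factor the denominator: y**2 + 3*y - 4 = (y + 4)(y - 1).
Partial fractions: (-y - 24)/((y - 1)*(y + 4)) = 4/(y + 4) - 5/(y - 1).
An antiderivative is F(y) = -5*log(y - 1) + 4*log(y + 4).
Then F(5) - F(2) = (-10*log(2) + 8*log(3)) - (4*log(2) + 4*log(3)) = -14*log(2) + 4*log(3).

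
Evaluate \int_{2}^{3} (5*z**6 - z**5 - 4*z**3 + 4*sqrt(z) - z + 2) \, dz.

By the power rule, an antiderivative is F(z) = 5*z**7/7 - z**6/6 - z**4 + 8*z**(3/2)/3 - z**2/2 + 2*z.
Then F(3) - F(2) = (8*sqrt(3) + 9528/7) - (16*sqrt(2)/3 + 1402/21) = -16*sqrt(2)/3 + 8*sqrt(3) + 27182/21.

-16*sqrt(2)/3 + 8*sqrt(3) + 27182/21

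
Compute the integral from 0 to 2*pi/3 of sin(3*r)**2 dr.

Use the identity sin^2(3*r) = (1 - cos(6*r))/2.
An antiderivative is F(r) = r/2 - sin(6*r)/12.
Then F(2*pi/3) - F(0) = (pi/3) - (0) = pi/3.

pi/3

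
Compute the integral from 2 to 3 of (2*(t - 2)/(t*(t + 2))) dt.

Factor the denominator: t**2 + 2*t = (t + 2)t.
Partial fractions: 2*(t - 2)/(t*(t + 2)) = 4/(t + 2) - 2/t.
An antiderivative is F(t) = -2*log(t) + 4*log(t + 2).
Then F(3) - F(2) = (-2*log(3) + 4*log(5)) - (log(64)) = -6*log(2) - 2*log(3) + 4*log(5).

-6*log(2) - 2*log(3) + 4*log(5)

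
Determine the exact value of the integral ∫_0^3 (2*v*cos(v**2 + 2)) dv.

Let u = v**2 + 2, so du = 2*v dv. When v = 0, u = 2; when v = 3, u = 11.
The integral becomes ∫ cos(u) du from 2 to 11, with antiderivative sin(u).
Back in v: F(v) = sin(v**2 + 2).
Then F(3) - F(0) = (sin(11)) - (sin(2)) = sin(11) - sin(2).

sin(11) - sin(2)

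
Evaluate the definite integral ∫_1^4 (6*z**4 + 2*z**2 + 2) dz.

By the power rule, an antiderivative is F(z) = 6*z**5/5 + 2*z**3/3 + 2*z.
Then F(4) - F(1) = (19192/15) - (58/15) = 6378/5.

6378/5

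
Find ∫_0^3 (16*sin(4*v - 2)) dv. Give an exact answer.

4*cos(2) - 4*cos(10)

Let u = 4*v - 2, so du = 4 dv. When v = 0, u = -2; when v = 3, u = 10.
The integral becomes 4·∫ sin(u) du from -2 to 10, with antiderivative -4*cos(u).
Back in v: F(v) = -4*cos(4*v - 2).
Then F(3) - F(0) = (-4*cos(10)) - (-4*cos(2)) = 4*cos(2) - 4*cos(10).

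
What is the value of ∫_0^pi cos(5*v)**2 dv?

pi/2

Use the identity cos^2(5*v) = (1 + cos(10*v))/2.
An antiderivative is F(v) = v/2 + sin(10*v)/20.
Then F(pi) - F(0) = (pi/2) - (0) = pi/2.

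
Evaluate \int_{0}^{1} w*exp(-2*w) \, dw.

Integrate by parts once (u = w, dv = exp(-2*w) dw).
An antiderivative is F(w) = (-2*w - 1)*exp(-2*w)/4.
Then F(1) - F(0) = (-3*exp(-2)/4) - (-1/4) = (-3 + exp(2))*exp(-2)/4.

(-3 + exp(2))*exp(-2)/4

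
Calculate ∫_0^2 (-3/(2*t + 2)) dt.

An antiderivative is F(t) = -3*log(2*t + 2)/2.
Then F(2) - F(0) = (-3*log(6)/2) - (-3*log(2)/2) = -3*log(3)/2.

-3*log(3)/2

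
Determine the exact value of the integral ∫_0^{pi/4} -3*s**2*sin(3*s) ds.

-sqrt(2)*pi**2/32 - sqrt(2)*pi/12 + sqrt(2)/9 + 2/9

Integrate by parts twice (u = s^2, dv = -3*sin(3*s) ds).
An antiderivative is F(s) = s**2*cos(3*s) - 2*s*sin(3*s)/3 - 2*cos(3*s)/9.
Then F(pi/4) - F(0) = (sqrt(2)*(-9*pi**2 - 24*pi + 32)/288) - (-2/9) = -sqrt(2)*pi**2/32 - sqrt(2)*pi/12 + sqrt(2)/9 + 2/9.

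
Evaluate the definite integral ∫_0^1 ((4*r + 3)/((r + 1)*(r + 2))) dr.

-6*log(2) + 5*log(3)

Factor the denominator: r**2 + 3*r + 2 = (r + 2)(r + 1).
Partial fractions: (4*r + 3)/((r + 1)*(r + 2)) = 5/(r + 2) - 1/(r + 1).
An antiderivative is F(r) = -log(r + 1) + 5*log(r + 2).
Then F(1) - F(0) = (-log(2) + 5*log(3)) - (log(32)) = -6*log(2) + 5*log(3).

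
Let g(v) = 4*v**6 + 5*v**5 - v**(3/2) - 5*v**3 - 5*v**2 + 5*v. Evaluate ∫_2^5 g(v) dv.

-10*sqrt(5) + 8*sqrt(2)/5 + 1585737/28

By the power rule, an antiderivative is F(v) = 4*v**7/7 + 5*v**6/6 - 2*v**(5/2)/5 - 5*v**4/4 - 5*v**3/3 + 5*v**2/2.
Then F(5) - F(2) = (1588625/28 - 10*sqrt(5)) - (722/7 - 8*sqrt(2)/5) = -10*sqrt(5) + 8*sqrt(2)/5 + 1585737/28.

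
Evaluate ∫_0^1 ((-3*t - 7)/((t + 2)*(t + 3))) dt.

Factor the denominator: t**2 + 5*t + 6 = (t + 3)(t + 2).
Partial fractions: (-3*t - 7)/((t + 2)*(t + 3)) = -2/(t + 3) - 1/(t + 2).
An antiderivative is F(t) = -log(t + 2) - 2*log(t + 3).
Then F(1) - F(0) = (-log(48)) - (-log(18)) = log(3/8).

log(3/8)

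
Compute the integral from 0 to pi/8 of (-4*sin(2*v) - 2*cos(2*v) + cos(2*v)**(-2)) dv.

-3/2 + sqrt(2)/2

An antiderivative is F(v) = -sin(2*v) + 2*cos(2*v) + tan(2*v)/2.
Then F(pi/8) - F(0) = (1/2 + sqrt(2)/2) - (2) = -3/2 + sqrt(2)/2.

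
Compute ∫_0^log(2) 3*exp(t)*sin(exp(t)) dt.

Let u = exp(t), so du = exp(t) dt. When t = 0, u = 1; when t = log(2), u = 2.
The integral becomes 3·∫ sin(u) du from 1 to 2, with antiderivative -3*cos(u).
Back in t: F(t) = -3*cos(exp(t)).
Then F(log(2)) - F(0) = (-3*cos(2)) - (-3*cos(1)) = -3*cos(2) + 3*cos(1).

-3*cos(2) + 3*cos(1)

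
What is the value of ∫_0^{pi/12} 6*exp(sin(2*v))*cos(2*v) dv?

Let u = sin(2*v), so du = 2*cos(2*v) dv. When v = 0, u = 0; when v = pi/12, u = 1/2.
The integral becomes 3·∫ exp(u) du from 0 to 1/2, with antiderivative 3*exp(u).
Back in v: F(v) = 3*exp(sin(2*v)).
Then F(pi/12) - F(0) = (3*exp(1/2)) - (3) = -3 + 3*exp(1/2).

-3 + 3*exp(1/2)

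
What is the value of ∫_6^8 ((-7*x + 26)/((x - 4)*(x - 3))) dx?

-5*log(5) - 2*log(2) + 5*log(3)

Factor the denominator: x**2 - 7*x + 12 = (x - 3)(x - 4).
Partial fractions: (-7*x + 26)/((x - 4)*(x - 3)) = -5/(x - 3) - 2/(x - 4).
An antiderivative is F(x) = -2*log(x - 4) - 5*log(x - 3).
Then F(8) - F(6) = (-5*log(5) - 4*log(2)) - (-5*log(3) - 2*log(2)) = -5*log(5) - 2*log(2) + 5*log(3).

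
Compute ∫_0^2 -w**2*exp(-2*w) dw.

(13 - exp(4))*exp(-4)/4

Integrate by parts twice (u = w^2, dv = -exp(-2*w) dw).
An antiderivative is F(w) = (2*w**2 + 2*w + 1)*exp(-2*w)/4.
Then F(2) - F(0) = (13*exp(-4)/4) - (1/4) = (13 - exp(4))*exp(-4)/4.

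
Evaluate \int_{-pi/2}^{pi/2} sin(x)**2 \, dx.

Use the identity sin^2(x) = (1 - cos(2*x))/2.
An antiderivative is F(x) = x/2 - sin(2*x)/4.
Then F(pi/2) - F(-pi/2) = (pi/4) - (-pi/4) = pi/2.

pi/2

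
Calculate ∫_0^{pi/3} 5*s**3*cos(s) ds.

-5*sqrt(3)*pi + 5*sqrt(3)*pi**3/54 + 5*pi**2/6 + 15

Integrate by parts 3 times (u = s^3, dv = 5*cos(s) ds).
An antiderivative is F(s) = 5*s**3*sin(s) + 15*s**2*cos(s) - 30*s*sin(s) - 30*cos(s).
Then F(pi/3) - F(0) = (-5*sqrt(3)*pi - 15 + 5*sqrt(3)*pi**3/54 + 5*pi**2/6) - (-30) = -5*sqrt(3)*pi + 5*sqrt(3)*pi**3/54 + 5*pi**2/6 + 15.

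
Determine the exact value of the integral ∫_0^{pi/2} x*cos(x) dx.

-1 + pi/2

Integrate by parts once (u = x, dv = cos(x) dx).
An antiderivative is F(x) = x*sin(x) + cos(x).
Then F(pi/2) - F(0) = (pi/2) - (1) = -1 + pi/2.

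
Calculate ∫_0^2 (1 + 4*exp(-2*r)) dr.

An antiderivative is F(r) = r - 2*exp(-2*r).
Then F(2) - F(0) = (2 - 2*exp(-4)) - (-2) = 4 - 2*exp(-4).

4 - 2*exp(-4)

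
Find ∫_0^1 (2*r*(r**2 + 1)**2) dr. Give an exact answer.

Let u = r**2 + 1, so du = 2*r dr. When r = 0, u = 1; when r = 1, u = 2.
The integral becomes ∫ u**2 du from 1 to 2, with antiderivative u**3/3.
Back in r: F(r) = (r**2 + 1)**3/3.
Then F(1) - F(0) = (8/3) - (1/3) = 7/3.

7/3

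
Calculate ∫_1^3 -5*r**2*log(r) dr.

130/9 - 45*log(3)

Integrate by parts once (u = ln r, dv = -5*r**2 dr).
An antiderivative is F(r) = -5*r**3*(3*log(r) - 1)/9.
Then F(3) - F(1) = (15 - 45*log(3)) - (5/9) = 130/9 - 45*log(3).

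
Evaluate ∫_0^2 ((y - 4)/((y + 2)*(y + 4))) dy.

-7*log(2) + 4*log(3)

Factor the denominator: y**2 + 6*y + 8 = (y + 4)(y + 2).
Partial fractions: (y - 4)/((y + 2)*(y + 4)) = 4/(y + 4) - 3/(y + 2).
An antiderivative is F(y) = -3*log(y + 2) + 4*log(y + 4).
Then F(2) - F(0) = (log(81/4)) - (log(32)) = -7*log(2) + 4*log(3).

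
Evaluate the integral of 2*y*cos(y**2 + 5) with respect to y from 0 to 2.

sin(9) - sin(5)

Let u = y**2 + 5, so du = 2*y dy. When y = 0, u = 5; when y = 2, u = 9.
The integral becomes ∫ cos(u) du from 5 to 9, with antiderivative sin(u).
Back in y: F(y) = sin(y**2 + 5).
Then F(2) - F(0) = (sin(9)) - (sin(5)) = sin(9) - sin(5).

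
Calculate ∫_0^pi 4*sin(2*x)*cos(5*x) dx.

-16/21

Use the identity sin(2*x)cos(5*x) = [sin(7*x) + sin(-3*x)]/2.
An antiderivative is F(x) = 2*cos(3*x)/3 - 2*cos(7*x)/7.
Then F(pi) - F(0) = (-8/21) - (8/21) = -16/21.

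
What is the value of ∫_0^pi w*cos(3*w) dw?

Integrate by parts once (u = w, dv = cos(3*w) dw).
An antiderivative is F(w) = w*sin(3*w)/3 + cos(3*w)/9.
Then F(pi) - F(0) = (-1/9) - (1/9) = -2/9.

-2/9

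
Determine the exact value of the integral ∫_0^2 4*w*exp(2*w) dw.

Integrate by parts once (u = w, dv = 4*exp(2*w) dw).
An antiderivative is F(w) = (2*w - 1)*exp(2*w).
Then F(2) - F(0) = (3*exp(4)) - (-1) = 1 + 3*exp(4).

1 + 3*exp(4)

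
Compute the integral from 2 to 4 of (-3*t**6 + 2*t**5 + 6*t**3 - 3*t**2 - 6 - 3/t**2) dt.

-149285/28

By the power rule, an antiderivative is F(t) = -3*t**7/7 + t**6/3 + 3*t**4/2 - t**3 - 6*t + 3/t.
Then F(4) - F(2) = (-450209/84) - (-1177/42) = -149285/28.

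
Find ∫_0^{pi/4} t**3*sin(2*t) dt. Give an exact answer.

-3/8 + 3*pi**2/64

Integrate by parts 3 times (u = t^3, dv = sin(2*t) dt).
An antiderivative is F(t) = -t**3*cos(2*t)/2 + 3*t**2*sin(2*t)/4 + 3*t*cos(2*t)/4 - 3*sin(2*t)/8.
Then F(pi/4) - F(0) = (-3/8 + 3*pi**2/64) - (0) = -3/8 + 3*pi**2/64.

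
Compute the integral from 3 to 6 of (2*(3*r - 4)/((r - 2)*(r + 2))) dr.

-5*log(5) + 17*log(2)

Factor the denominator: r**2 - 4 = (r + 2)(r - 2).
Partial fractions: 2*(3*r - 4)/((r - 2)*(r + 2)) = 5/(r + 2) + 1/(r - 2).
An antiderivative is F(r) = log(r - 2) + 5*log(r + 2).
Then F(6) - F(3) = (17*log(2)) - (5*log(5)) = -5*log(5) + 17*log(2).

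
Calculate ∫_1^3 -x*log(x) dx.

2 - 9*log(3)/2

Integrate by parts once (u = ln x, dv = -x dx).
An antiderivative is F(x) = -x**2*(2*log(x) - 1)/4.
Then F(3) - F(1) = (9/4 - 9*log(3)/2) - (1/4) = 2 - 9*log(3)/2.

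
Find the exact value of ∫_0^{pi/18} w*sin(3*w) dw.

Integrate by parts once (u = w, dv = sin(3*w) dw).
An antiderivative is F(w) = -w*cos(3*w)/3 + sin(3*w)/9.
Then F(pi/18) - F(0) = (-sqrt(3)*pi/108 + 1/18) - (0) = -sqrt(3)*pi/108 + 1/18.

-sqrt(3)*pi/108 + 1/18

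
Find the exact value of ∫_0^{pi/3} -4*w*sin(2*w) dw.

Integrate by parts once (u = w, dv = -4*sin(2*w) dw).
An antiderivative is F(w) = 2*w*cos(2*w) - sin(2*w).
Then F(pi/3) - F(0) = (-pi/3 - sqrt(3)/2) - (0) = -pi/3 - sqrt(3)/2.

-pi/3 - sqrt(3)/2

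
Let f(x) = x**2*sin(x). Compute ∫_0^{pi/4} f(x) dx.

Integrate by parts twice (u = x^2, dv = sin(x) dx).
An antiderivative is F(x) = -x**2*cos(x) + 2*x*sin(x) + 2*cos(x).
Then F(pi/4) - F(0) = (sqrt(2)*(-pi**2 + 8*pi + 32)/32) - (2) = -2 - sqrt(2)*pi**2/32 + sqrt(2)*pi/4 + sqrt(2).

-2 - sqrt(2)*pi**2/32 + sqrt(2)*pi/4 + sqrt(2)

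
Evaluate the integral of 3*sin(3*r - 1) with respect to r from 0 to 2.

Let u = 3*r - 1, so du = 3 dr. When r = 0, u = -1; when r = 2, u = 5.
The integral becomes ∫ sin(u) du from -1 to 5, with antiderivative -cos(u).
Back in r: F(r) = -cos(3*r - 1).
Then F(2) - F(0) = (-cos(5)) - (-cos(1)) = -cos(5) + cos(1).

-cos(5) + cos(1)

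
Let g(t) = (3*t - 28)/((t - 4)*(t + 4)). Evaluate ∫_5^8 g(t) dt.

-5*log(3) + 6*log(2)

Factor the denominator: t**2 - 16 = (t + 4)(t - 4).
Partial fractions: (3*t - 28)/((t - 4)*(t + 4)) = 5/(t + 4) - 2/(t - 4).
An antiderivative is F(t) = -2*log(t - 4) + 5*log(t + 4).
Then F(8) - F(5) = (6*log(2) + 5*log(3)) - (10*log(3)) = -5*log(3) + 6*log(2).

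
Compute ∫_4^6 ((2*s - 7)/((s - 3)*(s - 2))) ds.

Factor the denominator: s**2 - 5*s + 6 = (s - 2)(s - 3).
Partial fractions: (2*s - 7)/((s - 3)*(s - 2)) = 3/(s - 2) - 1/(s - 3).
An antiderivative is F(s) = -log(s - 3) + 3*log(s - 2).
Then F(6) - F(4) = (log(64/3)) - (log(8)) = log(8/3).

log(8/3)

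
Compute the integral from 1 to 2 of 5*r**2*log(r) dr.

Integrate by parts once (u = ln r, dv = 5*r**2 dr).
An antiderivative is F(r) = 5*r**3*(3*log(r) - 1)/9.
Then F(2) - F(1) = (-40/9 + 40*log(2)/3) - (-5/9) = -35/9 + 40*log(2)/3.

-35/9 + 40*log(2)/3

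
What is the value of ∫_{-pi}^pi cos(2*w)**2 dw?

Use the identity cos^2(2*w) = (1 + cos(4*w))/2.
An antiderivative is F(w) = w/2 + sin(4*w)/8.
Then F(pi) - F(-pi) = (pi/2) - (-pi/2) = pi.

pi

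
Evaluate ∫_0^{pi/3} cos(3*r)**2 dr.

Use the identity cos^2(3*r) = (1 + cos(6*r))/2.
An antiderivative is F(r) = r/2 + sin(6*r)/12.
Then F(pi/3) - F(0) = (pi/6) - (0) = pi/6.

pi/6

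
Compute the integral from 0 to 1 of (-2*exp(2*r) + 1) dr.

2 - exp(2)

An antiderivative is F(r) = -exp(2*r) + r.
Then F(1) - F(0) = (1 - exp(2)) - (-1) = 2 - exp(2).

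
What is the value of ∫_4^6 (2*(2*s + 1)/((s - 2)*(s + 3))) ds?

-2*log(7) + 2*log(2) + 4*log(3)

Factor the denominator: s**2 + s - 6 = (s + 3)(s - 2).
Partial fractions: 2*(2*s + 1)/((s - 2)*(s + 3)) = 2/(s + 3) + 2/(s - 2).
An antiderivative is F(s) = 2*log(s - 2) + 2*log(s + 3).
Then F(6) - F(4) = (4*log(2) + 4*log(3)) - (2*log(2) + 2*log(7)) = -2*log(7) + 2*log(2) + 4*log(3).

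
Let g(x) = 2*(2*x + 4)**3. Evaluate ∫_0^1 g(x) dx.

Let u = 2*x + 4, so du = 2 dx. When x = 0, u = 4; when x = 1, u = 6.
The integral becomes ∫ u**3 du from 4 to 6, with antiderivative u**4/4.
Back in x: F(x) = (2*x + 4)**4/4.
Then F(1) - F(0) = (324) - (64) = 260.

260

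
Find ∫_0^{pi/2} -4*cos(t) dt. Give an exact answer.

-4

An antiderivative is F(t) = -4*sin(t).
Then F(pi/2) - F(0) = (-4) - (0) = -4.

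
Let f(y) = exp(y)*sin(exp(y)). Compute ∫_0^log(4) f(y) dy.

Let u = exp(y), so du = exp(y) dy. When y = 0, u = 1; when y = log(4), u = 4.
The integral becomes ∫ sin(u) du from 1 to 4, with antiderivative -cos(u).
Back in y: F(y) = -cos(exp(y)).
Then F(log(4)) - F(0) = (-cos(4)) - (-cos(1)) = cos(1) - cos(4).

cos(1) - cos(4)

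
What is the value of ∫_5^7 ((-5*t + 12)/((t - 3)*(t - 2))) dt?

Factor the denominator: t**2 - 5*t + 6 = (t - 2)(t - 3).
Partial fractions: (-5*t + 12)/((t - 3)*(t - 2)) = -2/(t - 2) - 3/(t - 3).
An antiderivative is F(t) = -3*log(t - 3) - 2*log(t - 2).
Then F(7) - F(5) = (-6*log(2) - 2*log(5)) - (-log(72)) = -2*log(5) - 3*log(2) + 2*log(3).

-2*log(5) - 3*log(2) + 2*log(3)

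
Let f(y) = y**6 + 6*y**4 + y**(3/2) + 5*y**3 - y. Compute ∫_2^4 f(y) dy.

133682/35 - 8*sqrt(2)/5

By the power rule, an antiderivative is F(y) = y**7/7 + 2*y**(5/2)/5 + 6*y**5/5 + 5*y**4/4 - y**2/2.
Then F(4) - F(2) = (136296/35) - (8*sqrt(2)/5 + 2614/35) = 133682/35 - 8*sqrt(2)/5.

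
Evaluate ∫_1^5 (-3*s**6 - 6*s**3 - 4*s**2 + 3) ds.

By the power rule, an antiderivative is F(s) = -3*s**7/7 - 3*s**4/2 - 4*s**3/3 + 3*s.
Then F(5) - F(1) = (-1451995/42) - (-11/42) = -725992/21.

-725992/21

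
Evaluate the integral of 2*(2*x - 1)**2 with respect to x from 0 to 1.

Let u = 2*x - 1, so du = 2 dx. When x = 0, u = -1; when x = 1, u = 1.
The integral becomes ∫ u**2 du from -1 to 1, with antiderivative u**3/3.
Back in x: F(x) = (2*x - 1)**3/3.
Then F(1) - F(0) = (1/3) - (-1/3) = 2/3.

2/3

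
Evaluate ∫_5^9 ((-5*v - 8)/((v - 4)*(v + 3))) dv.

-4*log(5) - log(3) + log(2)

Factor the denominator: v**2 - v - 12 = (v + 3)(v - 4).
Partial fractions: (-5*v - 8)/((v - 4)*(v + 3)) = -1/(v + 3) - 4/(v - 4).
An antiderivative is F(v) = -4*log(v - 4) - log(v + 3).
Then F(9) - F(5) = (-4*log(5) - 2*log(2) - log(3)) - (-log(8)) = -4*log(5) - log(3) + log(2).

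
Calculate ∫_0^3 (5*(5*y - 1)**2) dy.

915

Let u = 5*y - 1, so du = 5 dy. When y = 0, u = -1; when y = 3, u = 14.
The integral becomes ∫ u**2 du from -1 to 14, with antiderivative u**3/3.
Back in y: F(y) = (5*y - 1)**3/3.
Then F(3) - F(0) = (2744/3) - (-1/3) = 915.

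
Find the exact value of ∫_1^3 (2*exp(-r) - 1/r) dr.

-log(3) - 2*exp(-3) + 2*exp(-1)

An antiderivative is F(r) = -log(r) - 2*exp(-r).
Then F(3) - F(1) = (-log(3) - 2*exp(-3)) - (-2*exp(-1)) = -log(3) - 2*exp(-3) + 2*exp(-1).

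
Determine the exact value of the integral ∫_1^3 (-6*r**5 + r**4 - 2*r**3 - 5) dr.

By the power rule, an antiderivative is F(r) = -r**6 + r**5/5 - r**4/2 - 5*r.
Then F(3) - F(1) = (-7359/10) - (-63/10) = -3648/5.

-3648/5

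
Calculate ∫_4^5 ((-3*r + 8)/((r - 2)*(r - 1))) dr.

-12*log(2) + 7*log(3)

Factor the denominator: r**2 - 3*r + 2 = (r - 1)(r - 2).
Partial fractions: (-3*r + 8)/((r - 2)*(r - 1)) = -5/(r - 1) + 2/(r - 2).
An antiderivative is F(r) = 2*log(r - 2) - 5*log(r - 1).
Then F(5) - F(4) = (-10*log(2) + 2*log(3)) - (-5*log(3) + 2*log(2)) = -12*log(2) + 7*log(3).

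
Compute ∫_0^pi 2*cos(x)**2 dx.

pi

Use the identity cos^2(x) = (1 + cos(2*x))/2.
An antiderivative is F(x) = x + sin(2*x)/2.
Then F(pi) - F(0) = (pi) - (0) = pi.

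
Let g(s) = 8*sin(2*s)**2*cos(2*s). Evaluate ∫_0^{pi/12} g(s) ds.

Let u = sin(2*s), so du = 2*cos(2*s) ds. When s = 0, u = 0; when s = pi/12, u = 1/2.
The integral becomes 4·∫ u**2 du from 0 to 1/2, with antiderivative 4*u**3/3.
Back in s: F(s) = 4*sin(2*s)**3/3.
Then F(pi/12) - F(0) = (1/6) - (0) = 1/6.

1/6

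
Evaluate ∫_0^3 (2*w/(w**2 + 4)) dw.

Let u = w**2 + 4, so du = 2*w dw. When w = 0, u = 4; when w = 3, u = 13.
The integral becomes ∫ 1/u du from 4 to 13, with antiderivative log(u).
Back in w: F(w) = log(w**2 + 4).
Then F(3) - F(0) = (log(13)) - (log(4)) = log(13/4).

log(13/4)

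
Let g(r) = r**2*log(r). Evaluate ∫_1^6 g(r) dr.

Integrate by parts once (u = ln r, dv = r**2 dr).
An antiderivative is F(r) = r**3*(3*log(r) - 1)/9.
Then F(6) - F(1) = (-24 + 72*log(2) + 72*log(3)) - (-1/9) = -215/9 + 72*log(2) + 72*log(3).

-215/9 + 72*log(2) + 72*log(3)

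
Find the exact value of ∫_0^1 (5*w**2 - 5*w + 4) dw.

19/6

By the power rule, an antiderivative is F(w) = 5*w**3/3 - 5*w**2/2 + 4*w.
Then F(1) - F(0) = (19/6) - (0) = 19/6.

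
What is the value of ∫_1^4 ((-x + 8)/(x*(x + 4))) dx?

Factor the denominator: x**2 + 4*x = (x + 4)x.
Partial fractions: (-x + 8)/(x*(x + 4)) = -3/(x + 4) + 2/x.
An antiderivative is F(x) = 2*log(x) - 3*log(x + 4).
Then F(4) - F(1) = (-log(32)) - (-3*log(5)) = -5*log(2) + 3*log(5).

-5*log(2) + 3*log(5)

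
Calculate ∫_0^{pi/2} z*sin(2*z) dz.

pi/4

Integrate by parts once (u = z, dv = sin(2*z) dz).
An antiderivative is F(z) = -z*cos(2*z)/2 + sin(2*z)/4.
Then F(pi/2) - F(0) = (pi/4) - (0) = pi/4.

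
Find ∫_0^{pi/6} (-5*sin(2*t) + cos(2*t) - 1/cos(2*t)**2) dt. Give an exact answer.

An antiderivative is F(t) = sin(2*t)/2 + 5*cos(2*t)/2 - tan(2*t)/2.
Then F(pi/6) - F(0) = (5/4 - sqrt(3)/4) - (5/2) = -5/4 - sqrt(3)/4.

-5/4 - sqrt(3)/4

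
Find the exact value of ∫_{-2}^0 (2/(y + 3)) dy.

log(9)

An antiderivative is F(y) = 2*log(y + 3).
Then F(0) - F(-2) = (log(9)) - (0) = log(9).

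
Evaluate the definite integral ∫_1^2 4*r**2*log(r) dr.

Integrate by parts once (u = ln r, dv = 4*r**2 dr).
An antiderivative is F(r) = 4*r**3*(3*log(r) - 1)/9.
Then F(2) - F(1) = (-32/9 + 32*log(2)/3) - (-4/9) = -28/9 + 32*log(2)/3.

-28/9 + 32*log(2)/3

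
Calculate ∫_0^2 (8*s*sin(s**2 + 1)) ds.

Let u = s**2 + 1, so du = 2*s ds. When s = 0, u = 1; when s = 2, u = 5.
The integral becomes 4·∫ sin(u) du from 1 to 5, with antiderivative -4*cos(u).
Back in s: F(s) = -4*cos(s**2 + 1).
Then F(2) - F(0) = (-4*cos(5)) - (-4*cos(1)) = -4*cos(5) + 4*cos(1).

-4*cos(5) + 4*cos(1)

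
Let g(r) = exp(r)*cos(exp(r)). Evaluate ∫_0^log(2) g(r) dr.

Let u = exp(r), so du = exp(r) dr. When r = 0, u = 1; when r = log(2), u = 2.
The integral becomes ∫ cos(u) du from 1 to 2, with antiderivative sin(u).
Back in r: F(r) = sin(exp(r)).
Then F(log(2)) - F(0) = (sin(2)) - (sin(1)) = -sin(1) + sin(2).

-sin(1) + sin(2)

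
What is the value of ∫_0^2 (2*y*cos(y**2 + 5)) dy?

sin(9) - sin(5)

Let u = y**2 + 5, so du = 2*y dy. When y = 0, u = 5; when y = 2, u = 9.
The integral becomes ∫ cos(u) du from 5 to 9, with antiderivative sin(u).
Back in y: F(y) = sin(y**2 + 5).
Then F(2) - F(0) = (sin(9)) - (sin(5)) = sin(9) - sin(5).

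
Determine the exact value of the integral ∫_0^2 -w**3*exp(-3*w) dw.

-2/27 + 122*exp(-6)/27

Integrate by parts 3 times (u = w^3, dv = -exp(-3*w) dw).
An antiderivative is F(w) = (9*w**3 + 9*w**2 + 6*w + 2)*exp(-3*w)/27.
Then F(2) - F(0) = (122*exp(-6)/27) - (2/27) = -2/27 + 122*exp(-6)/27.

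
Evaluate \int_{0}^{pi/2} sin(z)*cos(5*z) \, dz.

1/6

Use the identity sin(z)cos(5*z) = [sin(6*z) + sin(-4*z)]/2.
An antiderivative is F(z) = cos(4*z)/8 - cos(6*z)/12.
Then F(pi/2) - F(0) = (5/24) - (1/24) = 1/6.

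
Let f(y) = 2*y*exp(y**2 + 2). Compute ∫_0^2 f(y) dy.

-exp(2) + exp(6)

Let u = y**2 + 2, so du = 2*y dy. When y = 0, u = 2; when y = 2, u = 6.
The integral becomes ∫ exp(u) du from 2 to 6, with antiderivative exp(u).
Back in y: F(y) = exp(y**2 + 2).
Then F(2) - F(0) = (exp(6)) - (exp(2)) = -exp(2) + exp(6).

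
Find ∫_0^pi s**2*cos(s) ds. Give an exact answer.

-2*pi

Integrate by parts twice (u = s^2, dv = cos(s) ds).
An antiderivative is F(s) = s**2*sin(s) + 2*s*cos(s) - 2*sin(s).
Then F(pi) - F(0) = (-2*pi) - (0) = -2*pi.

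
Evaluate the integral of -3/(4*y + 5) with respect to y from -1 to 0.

An antiderivative is F(y) = -3*log(4*y + 5)/4.
Then F(0) - F(-1) = (-3*log(5)/4) - (0) = -3*log(5)/4.

-3*log(5)/4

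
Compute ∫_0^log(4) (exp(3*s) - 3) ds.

An antiderivative is F(s) = exp(3*s)/3 - 3*s.
Then F(log(4)) - F(0) = (64/3 - log(64)) - (1/3) = 21 - log(64).

21 - log(64)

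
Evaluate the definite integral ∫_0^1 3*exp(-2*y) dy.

An antiderivative is F(y) = -3*exp(-2*y)/2.
Then F(1) - F(0) = (-3*exp(-2)/2) - (-3/2) = 3/2 - 3*exp(-2)/2.

3/2 - 3*exp(-2)/2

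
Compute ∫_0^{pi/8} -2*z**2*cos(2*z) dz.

Integrate by parts twice (u = z^2, dv = -2*cos(2*z) dz).
An antiderivative is F(z) = -z**2*sin(2*z) - z*cos(2*z) + sin(2*z)/2.
Then F(pi/8) - F(0) = (sqrt(2)*(-8*pi - pi**2 + 32)/128) - (0) = sqrt(2)*(-8*pi - pi**2 + 32)/128.

sqrt(2)*(-8*pi - pi**2 + 32)/128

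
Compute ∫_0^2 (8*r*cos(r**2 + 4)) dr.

Let u = r**2 + 4, so du = 2*r dr. When r = 0, u = 4; when r = 2, u = 8.
The integral becomes 4·∫ cos(u) du from 4 to 8, with antiderivative 4*sin(u).
Back in r: F(r) = 4*sin(r**2 + 4).
Then F(2) - F(0) = (4*sin(8)) - (4*sin(4)) = -4*sin(4) + 4*sin(8).

-4*sin(4) + 4*sin(8)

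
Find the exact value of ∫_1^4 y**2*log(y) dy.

-7 + 128*log(2)/3

Integrate by parts once (u = ln y, dv = y**2 dy).
An antiderivative is F(y) = y**3*(3*log(y) - 1)/9.
Then F(4) - F(1) = (-64/9 + 128*log(2)/3) - (-1/9) = -7 + 128*log(2)/3.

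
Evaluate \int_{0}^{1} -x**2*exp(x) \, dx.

Integrate by parts twice (u = x^2, dv = -exp(x) dx).
An antiderivative is F(x) = (-x**2 + 2*x - 2)*exp(x).
Then F(1) - F(0) = (-E) - (-2) = 2 - E.

2 - E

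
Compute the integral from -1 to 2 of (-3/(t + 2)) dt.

An antiderivative is F(t) = -3*log(t + 2).
Then F(2) - F(-1) = (-log(64)) - (0) = -log(64).

-log(64)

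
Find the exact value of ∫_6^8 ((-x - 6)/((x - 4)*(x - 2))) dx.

Factor the denominator: x**2 - 6*x + 8 = (x - 2)(x - 4).
Partial fractions: (-x - 6)/((x - 4)*(x - 2)) = 4/(x - 2) - 5/(x - 4).
An antiderivative is F(x) = -5*log(x - 4) + 4*log(x - 2).
Then F(8) - F(6) = (log(81/64)) - (log(8)) = -9*log(2) + 4*log(3).

-9*log(2) + 4*log(3)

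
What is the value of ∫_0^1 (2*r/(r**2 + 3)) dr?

log(4/3)

Let u = r**2 + 3, so du = 2*r dr. When r = 0, u = 3; when r = 1, u = 4.
The integral becomes ∫ 1/u du from 3 to 4, with antiderivative log(u).
Back in r: F(r) = log(r**2 + 3).
Then F(1) - F(0) = (log(4)) - (log(3)) = log(4/3).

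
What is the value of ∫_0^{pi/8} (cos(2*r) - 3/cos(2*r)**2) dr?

An antiderivative is F(r) = sin(2*r)/2 - 3*tan(2*r)/2.
Then F(pi/8) - F(0) = (-3/2 + sqrt(2)/4) - (0) = -3/2 + sqrt(2)/4.

-3/2 + sqrt(2)/4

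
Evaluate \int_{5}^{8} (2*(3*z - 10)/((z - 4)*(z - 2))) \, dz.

8*log(2)

Factor the denominator: z**2 - 6*z + 8 = (z - 2)(z - 4).
Partial fractions: 2*(3*z - 10)/((z - 4)*(z - 2)) = 4/(z - 2) + 2/(z - 4).
An antiderivative is F(z) = 2*log(z - 4) + 4*log(z - 2).
Then F(8) - F(5) = (4*log(3) + 8*log(2)) - (log(81)) = 8*log(2).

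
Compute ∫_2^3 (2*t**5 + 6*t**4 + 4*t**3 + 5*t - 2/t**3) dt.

By the power rule, an antiderivative is F(t) = t**6/3 + 6*t**5/5 + t**4 + 5*t**2/2 + t**(-2).
Then F(3) - F(2) = (57439/90) - (5159/60) = 99401/180.

99401/180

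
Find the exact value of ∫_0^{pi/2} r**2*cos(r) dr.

-2 + pi**2/4

Integrate by parts twice (u = r^2, dv = cos(r) dr).
An antiderivative is F(r) = r**2*sin(r) + 2*r*cos(r) - 2*sin(r).
Then F(pi/2) - F(0) = (-2 + pi**2/4) - (0) = -2 + pi**2/4.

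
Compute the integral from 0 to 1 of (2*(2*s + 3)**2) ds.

98/3

Let u = 2*s + 3, so du = 2 ds. When s = 0, u = 3; when s = 1, u = 5.
The integral becomes ∫ u**2 du from 3 to 5, with antiderivative u**3/3.
Back in s: F(s) = (2*s + 3)**3/3.
Then F(1) - F(0) = (125/3) - (9) = 98/3.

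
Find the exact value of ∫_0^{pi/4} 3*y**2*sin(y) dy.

Integrate by parts twice (u = y^2, dv = 3*sin(y) dy).
An antiderivative is F(y) = -3*y**2*cos(y) + 6*y*sin(y) + 6*cos(y).
Then F(pi/4) - F(0) = (3*sqrt(2)*(-pi**2 + 8*pi + 32)/32) - (6) = -6 - 3*sqrt(2)*pi**2/32 + 3*sqrt(2)*pi/4 + 3*sqrt(2).

-6 - 3*sqrt(2)*pi**2/32 + 3*sqrt(2)*pi/4 + 3*sqrt(2)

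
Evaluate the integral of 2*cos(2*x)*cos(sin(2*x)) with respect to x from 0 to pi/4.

Let u = sin(2*x), so du = 2*cos(2*x) dx. When x = 0, u = 0; when x = pi/4, u = 1.
The integral becomes ∫ cos(u) du from 0 to 1, with antiderivative sin(u).
Back in x: F(x) = sin(sin(2*x)).
Then F(pi/4) - F(0) = (sin(1)) - (0) = sin(1).

sin(1)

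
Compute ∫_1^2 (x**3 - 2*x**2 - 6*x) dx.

-119/12

By the power rule, an antiderivative is F(x) = x**4/4 - 2*x**3/3 - 3*x**2.
Then F(2) - F(1) = (-40/3) - (-41/12) = -119/12.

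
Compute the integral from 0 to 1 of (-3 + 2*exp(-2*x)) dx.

An antiderivative is F(x) = -3*x - exp(-2*x).
Then F(1) - F(0) = (-3 - exp(-2)) - (-1) = -2 - exp(-2).

-2 - exp(-2)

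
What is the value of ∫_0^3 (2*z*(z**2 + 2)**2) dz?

Let u = z**2 + 2, so du = 2*z dz. When z = 0, u = 2; when z = 3, u = 11.
The integral becomes ∫ u**2 du from 2 to 11, with antiderivative u**3/3.
Back in z: F(z) = (z**2 + 2)**3/3.
Then F(3) - F(0) = (1331/3) - (8/3) = 441.

441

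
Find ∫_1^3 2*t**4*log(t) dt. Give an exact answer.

-484/25 + 486*log(3)/5

Integrate by parts once (u = ln t, dv = 2*t**4 dt).
An antiderivative is F(t) = 2*t**5*(5*log(t) - 1)/25.
Then F(3) - F(1) = (-486/25 + 486*log(3)/5) - (-2/25) = -484/25 + 486*log(3)/5.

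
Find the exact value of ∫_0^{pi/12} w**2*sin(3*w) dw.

-2/27 - sqrt(2)*pi**2/864 + sqrt(2)*pi/108 + sqrt(2)/27

Integrate by parts twice (u = w^2, dv = sin(3*w) dw).
An antiderivative is F(w) = -w**2*cos(3*w)/3 + 2*w*sin(3*w)/9 + 2*cos(3*w)/27.
Then F(pi/12) - F(0) = (sqrt(2)*(-pi**2 + 8*pi + 32)/864) - (2/27) = -2/27 - sqrt(2)*pi**2/864 + sqrt(2)*pi/108 + sqrt(2)/27.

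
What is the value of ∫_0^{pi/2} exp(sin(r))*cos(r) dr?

-1 + E

Let u = sin(r), so du = cos(r) dr. When r = 0, u = 0; when r = pi/2, u = 1.
The integral becomes ∫ exp(u) du from 0 to 1, with antiderivative exp(u).
Back in r: F(r) = exp(sin(r)).
Then F(pi/2) - F(0) = (E) - (1) = -1 + E.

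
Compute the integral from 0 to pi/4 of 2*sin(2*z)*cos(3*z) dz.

-4/5 + 3*sqrt(2)/5

Use the identity sin(2*z)cos(3*z) = [sin(5*z) + sin(-z)]/2.
An antiderivative is F(z) = cos(z) - cos(5*z)/5.
Then F(pi/4) - F(0) = (3*sqrt(2)/5) - (4/5) = -4/5 + 3*sqrt(2)/5.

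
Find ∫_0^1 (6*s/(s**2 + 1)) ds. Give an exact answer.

log(8)

Let u = s**2 + 1, so du = 2*s ds. When s = 0, u = 1; when s = 1, u = 2.
The integral becomes 3·∫ 1/u du from 1 to 2, with antiderivative 3*log(u).
Back in s: F(s) = 3*log(s**2 + 1).
Then F(1) - F(0) = (log(8)) - (0) = log(8).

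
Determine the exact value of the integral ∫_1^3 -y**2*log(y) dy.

Integrate by parts once (u = ln y, dv = -y**2 dy).
An antiderivative is F(y) = -y**3*(3*log(y) - 1)/9.
Then F(3) - F(1) = (3 - 9*log(3)) - (1/9) = 26/9 - 9*log(3).

26/9 - 9*log(3)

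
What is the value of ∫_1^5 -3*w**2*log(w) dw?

124/3 - 125*log(5)

Integrate by parts once (u = ln w, dv = -3*w**2 dw).
An antiderivative is F(w) = -w**3*(3*log(w) - 1)/3.
Then F(5) - F(1) = (125/3 - 125*log(5)) - (1/3) = 124/3 - 125*log(5).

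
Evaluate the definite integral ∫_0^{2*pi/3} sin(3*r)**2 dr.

pi/3

Use the identity sin^2(3*r) = (1 - cos(6*r))/2.
An antiderivative is F(r) = r/2 - sin(6*r)/12.
Then F(2*pi/3) - F(0) = (pi/3) - (0) = pi/3.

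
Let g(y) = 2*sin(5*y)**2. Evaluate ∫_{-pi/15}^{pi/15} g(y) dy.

Use the identity sin^2(5*y) = (1 - cos(10*y))/2.
An antiderivative is F(y) = y - sin(10*y)/10.
Then F(pi/15) - F(-pi/15) = (-sqrt(3)/20 + pi/15) - (-pi/15 + sqrt(3)/20) = -sqrt(3)/10 + 2*pi/15.

-sqrt(3)/10 + 2*pi/15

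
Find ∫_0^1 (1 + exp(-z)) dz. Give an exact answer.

2 - exp(-1)

An antiderivative is F(z) = z - exp(-z).
Then F(1) - F(0) = (1 - exp(-1)) - (-1) = 2 - exp(-1).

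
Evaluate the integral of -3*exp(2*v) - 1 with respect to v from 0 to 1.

An antiderivative is F(v) = -3*exp(2*v)/2 - v.
Then F(1) - F(0) = (-3*exp(2)/2 - 1) - (-3/2) = 1/2 - 3*exp(2)/2.

1/2 - 3*exp(2)/2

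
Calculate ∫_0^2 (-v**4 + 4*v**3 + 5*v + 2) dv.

118/5

By the power rule, an antiderivative is F(v) = -v**5/5 + v**4 + 5*v**2/2 + 2*v.
Then F(2) - F(0) = (118/5) - (0) = 118/5.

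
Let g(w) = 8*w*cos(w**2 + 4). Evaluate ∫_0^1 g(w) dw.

4*sin(5) - 4*sin(4)

Let u = w**2 + 4, so du = 2*w dw. When w = 0, u = 4; when w = 1, u = 5.
The integral becomes 4·∫ cos(u) du from 4 to 5, with antiderivative 4*sin(u).
Back in w: F(w) = 4*sin(w**2 + 4).
Then F(1) - F(0) = (4*sin(5)) - (4*sin(4)) = 4*sin(5) - 4*sin(4).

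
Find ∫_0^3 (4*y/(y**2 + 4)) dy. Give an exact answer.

Let u = y**2 + 4, so du = 2*y dy. When y = 0, u = 4; when y = 3, u = 13.
The integral becomes 2·∫ 1/u du from 4 to 13, with antiderivative 2*log(u).
Back in y: F(y) = 2*log(y**2 + 4).
Then F(3) - F(0) = (2*log(13)) - (log(16)) = -4*log(2) + 2*log(13).

-4*log(2) + 2*log(13)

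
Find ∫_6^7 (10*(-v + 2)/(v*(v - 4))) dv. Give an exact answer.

Factor the denominator: v**2 - 4*v = v(v - 4).
Partial fractions: 10*(-v + 2)/(v*(v - 4)) = -5/v - 5/(v - 4).
An antiderivative is F(v) = -5*log(v) - 5*log(v - 4).
Then F(7) - F(6) = (-5*log(7) - 5*log(3)) - (-10*log(2) - 5*log(3)) = -5*log(7) + 10*log(2).

-5*log(7) + 10*log(2)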